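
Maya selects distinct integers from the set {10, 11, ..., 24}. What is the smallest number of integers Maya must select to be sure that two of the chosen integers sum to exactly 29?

Group the elements by complementary pair {x, 29−x}: {10,19}, {11,18}, {12,17}, …, giving 5 two-element pairs and 5 integers whose partner 29−x falls outside [10,24].
By pigeonhole, treating each of those 10 groups as a pigeonhole, one can pick one integer per group — 10 integers — with no two summing to 29.
The 11th integer lands in an occupied pair, forcing a sum of 29.

11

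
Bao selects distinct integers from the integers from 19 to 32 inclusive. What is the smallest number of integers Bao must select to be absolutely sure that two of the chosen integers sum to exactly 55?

Two chosen integers sum to 55 exactly when both halves of some pair {x, 55−x} with 23 ≤ x ≤ 55−x ≤ 32 are chosen — 5 such pairs.
The remaining 4 elements (those with no distinct partner in range) can never complete a 55-sum, so the worst case takes all of them and one from each pair: 4 + 5 = 9.
By pigeonhole, the 10th integer has to be the second member of some pair, so 9 + 1 = 10.

10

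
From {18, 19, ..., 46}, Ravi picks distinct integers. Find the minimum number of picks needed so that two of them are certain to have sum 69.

Two chosen integers sum to 69 exactly when both halves of some pair {x, 69−x} with 23 ≤ x ≤ 69−x ≤ 46 are chosen — 12 such pairs.
The remaining 5 elements (those with no distinct partner in range) can never complete a 69-sum, so the worst case takes all of them and one from each pair: 5 + 12 = 17.
By pigeonhole, the 18th integer has to be the second member of some pair, so 17 + 1 = 18.

18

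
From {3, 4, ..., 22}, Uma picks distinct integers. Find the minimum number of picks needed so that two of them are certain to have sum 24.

12

Group the elements by complementary pair {x, 24−x}: {3,21}, {4,20}, {5,19}, …, giving 9 two-element pairs, the single value 12 (it cannot pair with itself since the integers are distinct), and 1 integer whose partner 24−x falls outside [3,22].
Treating each of those 11 groups as a pigeonhole, one can pick one integer per group — 11 integers — with no two summing to 24.
The 12th integer lands in an occupied pair, forcing a sum of 24.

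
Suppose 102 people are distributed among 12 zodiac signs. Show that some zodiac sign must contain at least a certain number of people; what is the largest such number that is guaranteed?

9

The 12 zodiac signs are the holes and the 102 people are the pigeons.
If every zodiac sign held at most 8 people, the total would be at most 12 × 8 = 96, which is less than 102.
So some zodiac sign holds at least ⌈102/12⌉ = 9 people.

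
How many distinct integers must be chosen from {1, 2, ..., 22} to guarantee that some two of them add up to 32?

17

Two chosen integers sum to 32 exactly when both halves of some pair {x, 32−x} with 10 ≤ x ≤ 32−x ≤ 22 are chosen — 6 such pairs.
The remaining 10 elements (those with no distinct partner in range) can never complete a 32-sum, so the worst case takes all of them and one from each pair: 10 + 6 = 16.
By the pigeonhole principle, the 17th integer has to be the second member of some pair, so 16 + 1 = 17.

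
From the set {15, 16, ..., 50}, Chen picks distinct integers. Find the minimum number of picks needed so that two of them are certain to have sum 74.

24

Group the elements by complementary pair {x, 74−x}: {24,50}, {25,49}, {26,48}, …, giving 13 two-element pairs, the single value 37 (it cannot pair with itself since the integers are distinct), and 9 integers whose partner 74−x falls outside [15,50].
By the pigeonhole principle, treating each of those 23 groups as a pigeonhole, one can pick one integer per group — 23 integers — with no two summing to 74.
The 24th integer lands in an occupied pair, forcing a sum of 74.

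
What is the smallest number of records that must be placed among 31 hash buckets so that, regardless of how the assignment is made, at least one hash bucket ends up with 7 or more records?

187

With 186 records one could put exactly 6 in each of the 31 hash buckets, and no hash bucket would reach 7.
By pigeonhole, one more record must land in a hash bucket that already has 6, giving it 7.
So 31 × 6 + 1 = 187 records are required.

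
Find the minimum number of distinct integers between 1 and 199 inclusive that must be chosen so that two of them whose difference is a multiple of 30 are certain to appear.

31

Integers whose pairwise differences are multiples of 30 are exactly those sharing a remainder mod 30. By pigeonhole, the 30 residue classes mod 30 are the pigeonholes.
With 30 integers one could put 1 in each residue class and have no class reach 2.
The 31st integer pushes some class to 2, so 30·1 + 1 = 31.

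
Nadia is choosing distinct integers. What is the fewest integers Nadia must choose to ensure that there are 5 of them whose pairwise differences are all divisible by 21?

85

Integers whose pairwise differences are multiples of 21 are exactly those sharing a remainder mod 21. The 21 residue classes mod 21 are the pigeonholes.
With 84 integers one could put 4 in each residue class and have no class reach 5.
The 85th integer pushes some class to 5, so 21·4 + 1 = 85.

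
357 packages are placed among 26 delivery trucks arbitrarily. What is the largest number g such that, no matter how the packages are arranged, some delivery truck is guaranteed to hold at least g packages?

By the pigeonhole principle, the 26 delivery trucks are the holes and the 357 packages are the pigeons.
If every delivery truck held at most 13 packages, the total would be at most 26 × 13 = 338, which is less than 357.
So some delivery truck holds at least ⌈357/26⌉ = 14 packages.

14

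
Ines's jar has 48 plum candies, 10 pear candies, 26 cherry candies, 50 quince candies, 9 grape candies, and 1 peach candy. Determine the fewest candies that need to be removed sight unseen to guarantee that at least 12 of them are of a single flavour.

54

By pigeonhole, put each drawn candy into a box by flavour. The largest draw with every box below 12 takes min(count, 11) from each flavour; flavours with fewer than 11 contribute all they have.
Σ min(cᵢ, 11) = 11 + 10 + 11 + 11 + 9 + 1 = 53.
Draw number 53 + 1 = 54 must push one box to 12.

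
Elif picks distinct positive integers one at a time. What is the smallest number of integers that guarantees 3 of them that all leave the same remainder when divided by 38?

The 38 residue classes mod 38 are the pigeonholes.
With 76 integers one could put 2 in each residue class and have no class reach 3.
The 77th integer pushes some class to 3, so 38·2 + 1 = 77.

77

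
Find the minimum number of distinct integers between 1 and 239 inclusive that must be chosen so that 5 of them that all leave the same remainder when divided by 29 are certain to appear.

Pigeonhole: the 29 residue classes mod 29 are the pigeonholes.
With 116 integers one could put 4 in each residue class and have no class reach 5.
The 117th integer pushes some class to 5, so 29·4 + 1 = 117.

117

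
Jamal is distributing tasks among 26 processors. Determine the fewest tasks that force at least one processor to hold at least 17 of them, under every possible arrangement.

With 416 tasks one could put exactly 16 in each of the 26 processors, and no processor would reach 17.
One more task must land in a processor that already has 16, giving it 17.
So 26 × 16 + 1 = 417 tasks are required.

417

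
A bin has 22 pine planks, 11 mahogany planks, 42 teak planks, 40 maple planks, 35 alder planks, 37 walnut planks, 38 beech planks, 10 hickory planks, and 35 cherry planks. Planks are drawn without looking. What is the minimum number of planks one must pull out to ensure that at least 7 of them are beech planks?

239

In the worst case for collecting beech planks, every non-beech plank comes out first.
There are 22 + 11 + 42 + 40 + 35 + 37 + 10 + 35 = 232 non-beech planks altogether.
After those, each further plank must be beech, so 232 + 7 = 239 draws guarantee 7 beech planks.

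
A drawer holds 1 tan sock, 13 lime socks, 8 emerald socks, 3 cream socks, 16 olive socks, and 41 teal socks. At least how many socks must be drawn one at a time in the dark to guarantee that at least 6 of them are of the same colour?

An adversary could hand out at most 5 socks per colour (tan, cream run out sooner): 1 + 5 + 5 + 3 + 5 + 5 = 24 socks and still no colour has 6.
One more sock lands in a colour already at 5, so 25 draws are enough and 24 are not.

25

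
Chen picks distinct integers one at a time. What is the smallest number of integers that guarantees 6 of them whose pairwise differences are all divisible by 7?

Integers whose pairwise differences are multiples of 7 are exactly those sharing a remainder mod 7. The 7 residue classes mod 7 are the pigeonholes.
With 35 integers one could put 5 in each residue class and have no class reach 6.
The 36th integer pushes some class to 6, so 7·5 + 1 = 36.

36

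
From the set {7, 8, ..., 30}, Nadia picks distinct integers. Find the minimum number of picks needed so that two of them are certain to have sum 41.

15

A set avoiding the sum 41 can contain at most one of each pair {x, 41−x}, plus the 4 elements whose complement lies outside the range.
The integers 7, …, 20 (14 of them) are such a set: any two sum to at least 7+8 = 15 and at most 19+20 = 39 < 41.
Pigeonhole: any 15th integer completes one of the 10 pairs, so 15 choices force a sum of 41.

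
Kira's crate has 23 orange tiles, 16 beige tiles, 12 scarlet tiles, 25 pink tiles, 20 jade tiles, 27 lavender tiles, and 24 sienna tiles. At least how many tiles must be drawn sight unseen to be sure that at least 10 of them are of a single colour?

Pigeonhole: the 7 colours are the holes; the tiles drawn are the pigeons.
To avoid 10 of any one colour, the worst case takes at most 9 of each colour.
That gives 9 + 9 + 9 + 9 + 9 + 9 + 9 = 63 tiles with no colour reaching 10.
The next tile forces some colour to 10, so 63 + 1 = 64.

64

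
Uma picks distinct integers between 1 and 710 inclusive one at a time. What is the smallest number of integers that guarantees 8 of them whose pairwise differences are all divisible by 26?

183

Integers whose pairwise differences are multiples of 26 are exactly those sharing a remainder mod 26. The 26 residue classes mod 26 are the pigeonholes.
With 182 integers one could put 7 in each residue class and have no class reach 8.
The 183rd integer pushes some class to 8, so 26·7 + 1 = 183.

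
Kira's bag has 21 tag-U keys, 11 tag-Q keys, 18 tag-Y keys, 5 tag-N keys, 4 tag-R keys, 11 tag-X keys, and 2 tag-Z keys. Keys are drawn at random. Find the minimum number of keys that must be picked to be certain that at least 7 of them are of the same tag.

The 7 tags are the holes; the keys drawn are the pigeons.
To avoid 7 of any one tag, the worst case takes at most 6 of each tag, or every key of a tag that has fewer than 6.
That gives 6 + 6 + 6 + 5 + 4 + 6 + 2 = 35 keys with no tag reaching 7.
The next key forces some tag to 7, so 35 + 1 = 36.

36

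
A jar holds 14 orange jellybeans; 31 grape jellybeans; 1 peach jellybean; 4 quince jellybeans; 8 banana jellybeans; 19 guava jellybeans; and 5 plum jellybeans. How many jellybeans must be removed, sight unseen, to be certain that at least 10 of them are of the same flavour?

By the pigeonhole principle, the 7 flavours are the holes; the jellybeans drawn are the pigeons.
To avoid 10 of any one flavour, the worst case takes at most 9 of each flavour, or every jellybean of a flavour that has fewer than 9.
That gives 9 + 9 + 1 + 4 + 8 + 9 + 5 = 45 jellybeans with no flavour reaching 10.
The next jellybean forces some flavour to 10, so 45 + 1 = 46.

46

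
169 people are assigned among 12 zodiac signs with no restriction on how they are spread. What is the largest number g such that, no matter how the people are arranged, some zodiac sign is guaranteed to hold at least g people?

By pigeonhole, the 12 zodiac signs are the holes and the 169 people are the pigeons.
If every zodiac sign held at most 14 people, the total would be at most 12 × 14 = 168, which is less than 169.
So some zodiac sign holds at least ⌈169/12⌉ = 15 people.

15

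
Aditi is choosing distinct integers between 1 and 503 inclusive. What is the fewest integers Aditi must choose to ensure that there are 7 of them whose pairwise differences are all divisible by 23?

Integers whose pairwise differences are multiples of 23 are exactly those sharing a remainder mod 23. The 23 residue classes mod 23 are the pigeonholes.
With 138 integers one could put 6 in each residue class and have no class reach 7.
The 139th integer pushes some class to 7, so 23·6 + 1 = 139.

139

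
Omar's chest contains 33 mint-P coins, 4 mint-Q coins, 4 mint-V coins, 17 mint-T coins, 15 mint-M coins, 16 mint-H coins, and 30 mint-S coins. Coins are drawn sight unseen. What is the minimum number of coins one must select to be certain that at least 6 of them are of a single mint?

34

By the pigeonhole principle, put each drawn coin into a box by mint. The largest draw with every box below 6 takes min(count, 5) from each mint; mints with fewer than 5 contribute all they have.
Σ min(cᵢ, 5) = 5 + 4 + 4 + 5 + 5 + 5 + 5 = 33.
Draw number 33 + 1 = 34 must push one box to 6.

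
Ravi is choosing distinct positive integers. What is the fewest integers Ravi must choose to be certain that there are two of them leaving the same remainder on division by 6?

7

By pigeonhole, the 6 residue classes mod 6 are the pigeonholes.
With 6 integers one could put 1 in each residue class and have no class reach 2.
The 7th integer pushes some class to 2, so 6·1 + 1 = 7.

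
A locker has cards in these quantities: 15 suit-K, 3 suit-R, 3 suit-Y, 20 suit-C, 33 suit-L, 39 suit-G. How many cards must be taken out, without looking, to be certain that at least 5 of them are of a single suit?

23

An adversary could hand out at most 4 cards per suit (suit-R, suit-Y run out sooner): 4 + 3 + 3 + 4 + 4 + 4 = 22 cards and still no suit has 5.
One more card lands in a suit already at 4, so 23 draws are enough and 22 are not.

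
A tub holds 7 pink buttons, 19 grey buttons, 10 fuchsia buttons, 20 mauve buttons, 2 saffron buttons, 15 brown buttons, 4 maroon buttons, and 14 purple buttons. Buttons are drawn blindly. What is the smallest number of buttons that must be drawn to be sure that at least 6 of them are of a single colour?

Put each drawn button into a box by colour. The largest draw with every box below 6 takes min(count, 5) from each colour; colours with fewer than 5 contribute all they have.
Σ min(cᵢ, 5) = 5 + 5 + 5 + 5 + 2 + 5 + 4 + 5 = 36.
Draw number 36 + 1 = 37 must push one box to 6.

37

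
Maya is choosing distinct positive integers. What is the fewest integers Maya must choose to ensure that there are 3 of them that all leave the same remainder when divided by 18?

Pigeonhole: the 18 residue classes mod 18 are the pigeonholes.
With 36 integers one could put 2 in each residue class and have no class reach 3.
The 37th integer pushes some class to 3, so 18·2 + 1 = 37.

37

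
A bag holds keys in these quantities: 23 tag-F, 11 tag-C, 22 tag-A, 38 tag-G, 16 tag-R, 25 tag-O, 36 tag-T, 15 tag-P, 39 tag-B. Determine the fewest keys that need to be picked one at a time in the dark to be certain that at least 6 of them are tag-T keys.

In the worst case for collecting tag-T keys, every non-tag-T key comes out first.
There are 23 + 11 + 22 + 38 + 16 + 25 + 15 + 39 = 189 non-tag-T keys altogether.
After those, each further key must be tag-T, so 189 + 6 = 195 draws guarantee 6 tag-T keys.

195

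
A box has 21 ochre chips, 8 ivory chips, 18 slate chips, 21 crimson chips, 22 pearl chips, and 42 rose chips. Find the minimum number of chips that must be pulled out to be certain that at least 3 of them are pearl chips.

113

In the worst case for collecting pearl chips, every non-pearl chip comes out first.
There are 21 + 8 + 18 + 21 + 42 = 110 non-pearl chips altogether.
After those, each further chip must be pearl, so 110 + 3 = 113 draws guarantee 3 pearl chips.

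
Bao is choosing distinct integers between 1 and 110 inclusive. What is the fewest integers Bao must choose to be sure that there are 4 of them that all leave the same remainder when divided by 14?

43

By the pigeonhole principle, the 14 residue classes mod 14 are the pigeonholes.
With 42 integers one could put 3 in each residue class and have no class reach 4.
The 43rd integer pushes some class to 4, so 14·3 + 1 = 43.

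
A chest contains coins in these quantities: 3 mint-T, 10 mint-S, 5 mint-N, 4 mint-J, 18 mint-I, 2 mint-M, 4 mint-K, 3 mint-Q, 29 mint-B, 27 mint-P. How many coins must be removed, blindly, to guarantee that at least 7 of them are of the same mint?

By the pigeonhole principle, the 10 mints are the holes; the coins drawn are the pigeons.
To avoid 7 of any one mint, the worst case takes at most 6 of each mint, or every coin of a mint that has fewer than 6.
That gives 3 + 6 + 5 + 4 + 6 + 2 + 4 + 3 + 6 + 6 = 45 coins with no mint reaching 7.
The next coin forces some mint to 7, so 45 + 1 = 46.

46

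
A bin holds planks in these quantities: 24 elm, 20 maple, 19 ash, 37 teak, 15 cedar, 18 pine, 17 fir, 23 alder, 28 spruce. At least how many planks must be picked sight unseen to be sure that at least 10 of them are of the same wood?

82

By pigeonhole, the 9 woods are the holes; the planks drawn are the pigeons.
To avoid 10 of any one wood, the worst case takes at most 9 of each wood.
That gives 9 + 9 + 9 + 9 + 9 + 9 + 9 + 9 + 9 = 81 planks with no wood reaching 10.
The next plank forces some wood to 10, so 81 + 1 = 82.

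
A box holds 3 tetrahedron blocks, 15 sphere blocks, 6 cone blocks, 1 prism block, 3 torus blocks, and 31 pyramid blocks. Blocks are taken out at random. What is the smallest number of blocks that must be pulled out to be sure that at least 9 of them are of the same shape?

An adversary could hand out at most 8 blocks per shape (4 shapes run out sooner): 3 + 8 + 6 + 1 + 3 + 8 = 29 blocks and still no shape has 9.
One more block lands in a shape already at 8, so 30 draws are enough and 29 are not.

30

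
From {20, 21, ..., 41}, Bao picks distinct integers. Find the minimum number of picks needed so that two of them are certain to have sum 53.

A set avoiding the sum 53 can contain at most one of each pair {x, 53−x}, plus the 8 elements whose complement lies outside the range.
The integers 27, …, 41 (15 of them) are such a set: any two sum to at least 27+28 = 55 > 53.
By pigeonhole, any 16th integer completes one of the 7 pairs, so 16 choices force a sum of 53.

16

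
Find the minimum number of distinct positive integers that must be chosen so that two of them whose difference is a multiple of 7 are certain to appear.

Integers whose pairwise differences are multiples of 7 are exactly those sharing a remainder mod 7. The 7 residue classes mod 7 are the pigeonholes.
With 7 integers one could put 1 in each residue class and have no class reach 2.
The 8th integer pushes some class to 2, so 7·1 + 1 = 8.

8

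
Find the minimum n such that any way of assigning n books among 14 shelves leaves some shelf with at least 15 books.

With 196 books one could put exactly 14 in each of the 14 shelves, and no shelf would reach 15.
Pigeonhole: one more book must land in a shelf that already has 14, giving it 15.
So 14 × 14 + 1 = 197 books are required.

197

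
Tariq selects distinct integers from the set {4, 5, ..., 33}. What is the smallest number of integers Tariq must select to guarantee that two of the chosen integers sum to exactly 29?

20

Group the elements by complementary pair {x, 29−x}: {4,25}, {5,24}, {6,23}, …, giving 11 two-element pairs and 8 integers whose partner 29−x falls outside [4,33].
By the pigeonhole principle, treating each of those 19 groups as a pigeonhole, one can pick one integer per group — 19 integers — with no two summing to 29.
The 20th integer lands in an occupied pair, forcing a sum of 29.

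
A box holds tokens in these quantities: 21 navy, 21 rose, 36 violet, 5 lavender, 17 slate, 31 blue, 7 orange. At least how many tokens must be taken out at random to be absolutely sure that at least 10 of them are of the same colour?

Pigeonhole: the 7 colours are the holes; the tokens drawn are the pigeons.
To avoid 10 of any one colour, the worst case takes at most 9 of each colour, or every token of a colour that has fewer than 9.
That gives 9 + 9 + 9 + 5 + 9 + 9 + 7 = 57 tokens with no colour reaching 10.
The next token forces some colour to 10, so 57 + 1 = 58.

58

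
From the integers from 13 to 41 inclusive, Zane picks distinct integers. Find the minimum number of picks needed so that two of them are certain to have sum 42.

Two chosen integers sum to 42 exactly when both halves of some pair {x, 42−x} with 13 ≤ x ≤ 42−x ≤ 29 are chosen — 8 such pairs.
The remaining 13 elements (those with no distinct partner in range) can never complete a 42-sum, so the worst case takes all of them and one from each pair: 13 + 8 = 21.
By pigeonhole, the 22nd integer has to be the second member of some pair, so 21 + 1 = 22.

22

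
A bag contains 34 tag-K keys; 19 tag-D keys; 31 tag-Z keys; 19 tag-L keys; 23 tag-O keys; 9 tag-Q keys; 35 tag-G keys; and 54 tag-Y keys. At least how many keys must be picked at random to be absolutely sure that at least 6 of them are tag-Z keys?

199

In the worst case for collecting tag-Z keys, every non-tag-Z key comes out first.
There are 34 + 19 + 19 + 23 + 9 + 35 + 54 = 193 non-tag-Z keys altogether.
After those, each further key must be tag-Z, so 193 + 6 = 199 draws guarantee 6 tag-Z keys.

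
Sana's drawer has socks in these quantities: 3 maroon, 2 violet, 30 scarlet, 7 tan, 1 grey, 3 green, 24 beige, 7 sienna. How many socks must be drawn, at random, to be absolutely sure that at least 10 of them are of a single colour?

An adversary could hand out at most 9 socks per colour (6 colours run out sooner): 3 + 2 + 9 + 7 + 1 + 3 + 9 + 7 = 41 socks and still no colour has 10.
By pigeonhole, one more sock lands in a colour already at 9, so 42 draws are enough and 41 are not.

42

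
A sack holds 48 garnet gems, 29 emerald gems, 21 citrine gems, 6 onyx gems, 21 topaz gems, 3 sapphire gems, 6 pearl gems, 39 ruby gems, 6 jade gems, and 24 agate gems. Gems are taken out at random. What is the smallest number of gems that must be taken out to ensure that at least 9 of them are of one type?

70

Put each drawn gem into a box by type. The largest draw with every box below 9 takes min(count, 8) from each type; types with fewer than 8 contribute all they have.
Σ min(cᵢ, 8) = 8 + 8 + 8 + 6 + 8 + 3 + 6 + 8 + 6 + 8 = 69.
Draw number 69 + 1 = 70 must push one box to 9.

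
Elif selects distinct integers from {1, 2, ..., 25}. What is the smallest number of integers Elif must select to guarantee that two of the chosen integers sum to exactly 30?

Group the elements by complementary pair {x, 30−x}: {5,25}, {6,24}, {7,23}, …, giving 10 two-element pairs, the single value 15 (it cannot pair with itself since the integers are distinct), and 4 integers whose partner 30−x falls outside [1,25].
By the pigeonhole principle, treating each of those 15 groups as a pigeonhole, one can pick one integer per group — 15 integers — with no two summing to 30.
The 16th integer lands in an occupied pair, forcing a sum of 30.

16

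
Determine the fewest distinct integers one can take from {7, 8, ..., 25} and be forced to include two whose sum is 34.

12

Two chosen integers sum to 34 exactly when both halves of some pair {x, 34−x} with 9 ≤ x ≤ 34−x ≤ 25 are chosen — 8 such pairs.
The remaining 3 elements (those with no distinct partner in range) can never complete a 34-sum, so the worst case takes all of them and one from each pair: 3 + 8 = 11.
The 12th integer has to be the second member of some pair, so 11 + 1 = 12.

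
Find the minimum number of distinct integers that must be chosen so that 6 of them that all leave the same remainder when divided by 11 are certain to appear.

The 11 residue classes mod 11 are the pigeonholes.
With 55 integers one could put 5 in each residue class and have no class reach 6.
The 56th integer pushes some class to 6, so 11·5 + 1 = 56.

56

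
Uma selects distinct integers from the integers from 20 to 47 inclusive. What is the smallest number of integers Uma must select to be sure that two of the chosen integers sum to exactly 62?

18

Two chosen integers sum to 62 exactly when both halves of some pair {x, 62−x} with 20 ≤ x ≤ 62−x ≤ 42 are chosen — 11 such pairs.
The remaining 6 elements (those with no distinct partner in range) can never complete a 62-sum, so the worst case takes all of them and one from each pair: 6 + 11 = 17.
The 18th integer has to be the second member of some pair, so 17 + 1 = 18.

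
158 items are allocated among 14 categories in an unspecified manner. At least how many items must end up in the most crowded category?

12

Pigeonhole: the 14 categories are the holes and the 158 items are the pigeons.
If every category held at most 11 items, the total would be at most 14 × 11 = 154, which is less than 158.
So some category holds at least ⌈158/14⌉ = 12 items.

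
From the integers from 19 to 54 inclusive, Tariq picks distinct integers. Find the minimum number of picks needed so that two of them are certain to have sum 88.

27

A set avoiding the sum 88 can contain at most one of each pair {x, 88−x}, plus the 16 elements whose complement lies outside the range or equal to its own complement.
The integers 19, …, 44 (26 of them) are such a set: any two sum to at least 19+20 = 39 and at most 43+44 = 87 < 88.
Any 27th integer completes one of the 10 pairs, so 27 choices force a sum of 88.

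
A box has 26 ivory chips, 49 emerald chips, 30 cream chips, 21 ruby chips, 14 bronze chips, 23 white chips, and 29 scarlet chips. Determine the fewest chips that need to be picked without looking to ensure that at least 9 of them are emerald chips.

152

In the worst case for collecting emerald chips, every non-emerald chip comes out first.
There are 26 + 30 + 21 + 14 + 23 + 29 = 143 non-emerald chips altogether.
After those, each further chip must be emerald, so 143 + 9 = 152 draws guarantee 9 emerald chips.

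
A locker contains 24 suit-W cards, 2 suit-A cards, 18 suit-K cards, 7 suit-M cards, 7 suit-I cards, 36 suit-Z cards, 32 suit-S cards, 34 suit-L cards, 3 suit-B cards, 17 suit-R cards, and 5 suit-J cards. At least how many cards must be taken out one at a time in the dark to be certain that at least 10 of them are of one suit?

By pigeonhole, the 11 suits are the holes; the cards drawn are the pigeons.
To avoid 10 of any one suit, the worst case takes at most 9 of each suit, or every card of a suit that has fewer than 9.
That gives 9 + 2 + 9 + 7 + 7 + 9 + 9 + 9 + 3 + 9 + 5 = 78 cards with no suit reaching 10.
The next card forces some suit to 10, so 78 + 1 = 79.

79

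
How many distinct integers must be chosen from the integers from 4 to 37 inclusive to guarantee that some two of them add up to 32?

23

Group the elements by complementary pair {x, 32−x}: {4,28}, {5,27}, {6,26}, …, giving 12 two-element pairs, the single value 16 (it cannot pair with itself since the integers are distinct), and 9 integers whose partner 32−x falls outside [4,37].
Treating each of those 22 groups as a pigeonhole, one can pick one integer per group — 22 integers — with no two summing to 32.
The 23rd integer lands in an occupied pair, forcing a sum of 32.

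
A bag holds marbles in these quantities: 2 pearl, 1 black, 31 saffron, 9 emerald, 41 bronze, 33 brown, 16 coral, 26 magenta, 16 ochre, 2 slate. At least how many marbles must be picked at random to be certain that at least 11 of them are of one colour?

75

Pigeonhole: the 10 colours are the holes; the marbles drawn are the pigeons.
To avoid 11 of any one colour, the worst case takes at most 10 of each colour, or every marble of a colour that has fewer than 10.
That gives 2 + 1 + 10 + 9 + 10 + 10 + 10 + 10 + 10 + 2 = 74 marbles with no colour reaching 11.
The next marble forces some colour to 11, so 74 + 1 = 75.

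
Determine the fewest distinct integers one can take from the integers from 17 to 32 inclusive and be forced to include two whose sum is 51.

Two chosen integers sum to 51 exactly when both halves of some pair {x, 51−x} with 19 ≤ x ≤ 51−x ≤ 32 are chosen — 7 such pairs.
The remaining 2 elements (those with no distinct partner in range) can never complete a 51-sum, so the worst case takes all of them and one from each pair: 2 + 7 = 9.
By pigeonhole, the 10th integer has to be the second member of some pair, so 9 + 1 = 10.

10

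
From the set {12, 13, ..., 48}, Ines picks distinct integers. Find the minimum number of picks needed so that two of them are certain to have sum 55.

Two chosen integers sum to 55 exactly when both halves of some pair {x, 55−x} with 12 ≤ x ≤ 55−x ≤ 43 are chosen — 16 such pairs.
The remaining 5 elements (those with no distinct partner in range) can never complete a 55-sum, so the worst case takes all of them and one from each pair: 5 + 16 = 21.
The 22nd integer has to be the second member of some pair, so 21 + 1 = 22.

22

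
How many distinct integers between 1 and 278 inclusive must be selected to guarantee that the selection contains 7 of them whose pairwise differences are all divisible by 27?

Integers whose pairwise differences are multiples of 27 are exactly those sharing a remainder mod 27. By the pigeonhole principle, the 27 residue classes mod 27 are the pigeonholes.
With 162 integers one could put 6 in each residue class and have no class reach 7.
The 163rd integer pushes some class to 7, so 27·6 + 1 = 163.

163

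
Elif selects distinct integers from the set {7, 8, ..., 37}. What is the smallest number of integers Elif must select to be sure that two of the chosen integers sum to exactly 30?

24

A set avoiding the sum 30 can contain at most one of each pair {x, 30−x}, plus the 15 elements whose complement lies outside the range or equal to its own complement.
The integers 15, …, 37 (23 of them) are such a set: any two sum to at least 15+16 = 31 > 30.
Pigeonhole: any 24th integer completes one of the 8 pairs, so 24 choices force a sum of 30.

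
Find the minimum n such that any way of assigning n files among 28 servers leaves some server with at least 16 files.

421

With 420 files one could put exactly 15 in each of the 28 servers, and no server would reach 16.
Pigeonhole: one more file must land in a server that already has 15, giving it 16.
So 28 × 15 + 1 = 421 files are required.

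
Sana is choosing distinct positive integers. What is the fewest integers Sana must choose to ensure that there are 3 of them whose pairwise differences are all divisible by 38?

Integers whose pairwise differences are multiples of 38 are exactly those sharing a remainder mod 38. By the pigeonhole principle, the 38 residue classes mod 38 are the pigeonholes.
With 76 integers one could put 2 in each residue class and have no class reach 3.
The 77th integer pushes some class to 3, so 38·2 + 1 = 77.

77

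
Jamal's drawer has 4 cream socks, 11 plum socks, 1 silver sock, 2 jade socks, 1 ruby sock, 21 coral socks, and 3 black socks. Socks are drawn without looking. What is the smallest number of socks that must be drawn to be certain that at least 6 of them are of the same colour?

22

Put each drawn sock into a box by colour. The largest draw with every box below 6 takes min(count, 5) from each colour; colours with fewer than 5 contribute all they have.
Σ min(cᵢ, 5) = 4 + 5 + 1 + 2 + 1 + 5 + 3 = 21.
Draw number 21 + 1 = 22 must push one box to 6.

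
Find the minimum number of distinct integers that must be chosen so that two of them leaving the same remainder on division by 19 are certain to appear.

By pigeonhole, the 19 residue classes mod 19 are the pigeonholes.
With 19 integers one could put 1 in each residue class and have no class reach 2.
The 20th integer pushes some class to 2, so 19·1 + 1 = 20.

20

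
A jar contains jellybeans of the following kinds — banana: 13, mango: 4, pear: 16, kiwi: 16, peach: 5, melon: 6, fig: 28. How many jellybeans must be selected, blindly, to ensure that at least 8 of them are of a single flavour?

44

An adversary could hand out at most 7 jellybeans per flavour (mango, peach, melon run out sooner): 7 + 4 + 7 + 7 + 5 + 6 + 7 = 43 jellybeans and still no flavour has 8.
One more jellybean lands in a flavour already at 7, so 44 draws are enough and 43 are not.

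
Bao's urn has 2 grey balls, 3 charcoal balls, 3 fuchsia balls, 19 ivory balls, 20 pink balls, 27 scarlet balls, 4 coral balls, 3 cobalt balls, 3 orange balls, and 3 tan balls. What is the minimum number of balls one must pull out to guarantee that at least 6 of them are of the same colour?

Pigeonhole: the 10 colours are the holes; the balls drawn are the pigeons.
To avoid 6 of any one colour, the worst case takes at most 5 of each colour, or every ball of a colour that has fewer than 5.
That gives 2 + 3 + 3 + 5 + 5 + 5 + 4 + 3 + 3 + 3 = 36 balls with no colour reaching 6.
The next ball forces some colour to 6, so 36 + 1 = 37.

37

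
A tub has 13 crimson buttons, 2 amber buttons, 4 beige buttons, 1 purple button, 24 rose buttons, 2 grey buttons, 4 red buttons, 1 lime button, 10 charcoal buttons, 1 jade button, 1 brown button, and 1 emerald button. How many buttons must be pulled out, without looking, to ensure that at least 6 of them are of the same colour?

33

Pigeonhole: put each drawn button into a box by colour. The largest draw with every box below 6 takes min(count, 5) from each colour; colours with fewer than 5 contribute all they have.
Σ min(cᵢ, 5) = 5 + 2 + 4 + 1 + 5 + 2 + 4 + 1 + 5 + 1 + 1 + 1 = 32.
Draw number 32 + 1 = 33 must push one box to 6.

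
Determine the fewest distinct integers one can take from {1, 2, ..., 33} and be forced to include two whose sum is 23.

23

Group the elements by complementary pair {x, 23−x}: {1,22}, {2,21}, {3,20}, …, giving 11 two-element pairs and 11 integers whose partner 23−x falls outside [1,33].
By the pigeonhole principle, treating each of those 22 groups as a pigeonhole, one can pick one integer per group — 22 integers — with no two summing to 23.
The 23rd integer lands in an occupied pair, forcing a sum of 23.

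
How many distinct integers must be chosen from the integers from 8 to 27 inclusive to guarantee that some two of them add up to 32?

13

A set avoiding the sum 32 can contain at most one of each pair {x, 32−x}, plus the 4 elements whose complement lies outside the range or equal to its own complement.
The integers 16, …, 27 (12 of them) are such a set: any two sum to at least 16+17 = 33 > 32.
Any 13th integer completes one of the 8 pairs, so 13 choices force a sum of 32.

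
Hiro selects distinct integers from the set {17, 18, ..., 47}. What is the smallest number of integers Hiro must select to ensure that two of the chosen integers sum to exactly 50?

Group the elements by complementary pair {x, 50−x}: {17,33}, {18,32}, {19,31}, …, giving 8 two-element pairs; the single value 25 (it cannot pair with itself since the integers are distinct); and 14 integers whose partner 50−x falls outside [17,47].
Treating each of those 23 groups as a pigeonhole, one can pick one integer per group — 23 integers — with no two summing to 50.
The 24th integer lands in an occupied pair, forcing a sum of 50.

24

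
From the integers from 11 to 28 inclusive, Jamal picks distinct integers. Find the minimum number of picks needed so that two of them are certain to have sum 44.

13

Group the elements by complementary pair {x, 44−x}: {16,28}, {17,27}, {18,26}, …, giving 6 two-element pairs, the single value 22 (it cannot pair with itself since the integers are distinct), and 5 integers whose partner 44−x falls outside [11,28].
Treating each of those 12 groups as a pigeonhole, one can pick one integer per group — 12 integers — with no two summing to 44.
The 13th integer lands in an occupied pair, forcing a sum of 44.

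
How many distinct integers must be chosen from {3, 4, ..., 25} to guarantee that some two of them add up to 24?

Group the elements by complementary pair {x, 24−x}: {3,21}, {4,20}, {5,19}, …, giving 9 two-element pairs; the single value 12 (it cannot pair with itself since the integers are distinct); and 4 integers whose partner 24−x falls outside [3,25].
Pigeonhole: treating each of those 14 groups as a pigeonhole, one can pick one integer per group — 14 integers — with no two summing to 24.
The 15th integer lands in an occupied pair, forcing a sum of 24.

15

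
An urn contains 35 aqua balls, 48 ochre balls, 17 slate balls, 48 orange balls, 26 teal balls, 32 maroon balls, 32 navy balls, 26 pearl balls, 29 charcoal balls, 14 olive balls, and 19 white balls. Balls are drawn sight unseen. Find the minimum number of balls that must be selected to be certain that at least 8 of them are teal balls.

308

In the worst case for collecting teal balls, every non-teal ball comes out first.
There are 35 + 48 + 17 + 48 + 32 + 32 + 26 + 29 + 14 + 19 = 300 non-teal balls altogether.
After those, each further ball must be teal, so 300 + 8 = 308 draws guarantee 8 teal balls.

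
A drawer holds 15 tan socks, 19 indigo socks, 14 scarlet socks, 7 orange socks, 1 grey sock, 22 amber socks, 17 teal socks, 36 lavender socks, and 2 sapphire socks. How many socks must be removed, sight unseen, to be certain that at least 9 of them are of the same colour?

Put each drawn sock into a box by colour. The largest draw with every box below 9 takes min(count, 8) from each colour; colours with fewer than 8 contribute all they have.
Σ min(cᵢ, 8) = 8 + 8 + 8 + 7 + 1 + 8 + 8 + 8 + 2 = 58.
Draw number 58 + 1 = 59 must push one box to 9.

59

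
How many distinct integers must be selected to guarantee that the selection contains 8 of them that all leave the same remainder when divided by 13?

92

Pigeonhole: the 13 residue classes mod 13 are the pigeonholes.
With 91 integers one could put 7 in each residue class and have no class reach 8.
The 92nd integer pushes some class to 8, so 13·7 + 1 = 92.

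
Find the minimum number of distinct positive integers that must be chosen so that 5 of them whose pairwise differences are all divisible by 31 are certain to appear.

Integers whose pairwise differences are multiples of 31 are exactly those sharing a remainder mod 31. Pigeonhole: the 31 residue classes mod 31 are the pigeonholes.
With 124 integers one could put 4 in each residue class and have no class reach 5.
The 125th integer pushes some class to 5, so 31·4 + 1 = 125.

125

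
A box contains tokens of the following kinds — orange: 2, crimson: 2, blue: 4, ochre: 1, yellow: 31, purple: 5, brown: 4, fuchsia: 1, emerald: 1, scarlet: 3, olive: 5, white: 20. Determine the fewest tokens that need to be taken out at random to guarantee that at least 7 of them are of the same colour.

The 12 colours are the holes; the tokens drawn are the pigeons.
To avoid 7 of any one colour, the worst case takes at most 6 of each colour, or every token of a colour that has fewer than 6.
That gives 2 + 2 + 4 + 1 + 6 + 5 + 4 + 1 + 1 + 3 + 5 + 6 = 40 tokens with no colour reaching 7.
The next token forces some colour to 7, so 40 + 1 = 41.

41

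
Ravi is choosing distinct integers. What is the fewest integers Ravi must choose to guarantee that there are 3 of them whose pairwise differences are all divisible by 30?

Integers whose pairwise differences are multiples of 30 are exactly those sharing a remainder mod 30. The 30 residue classes mod 30 are the pigeonholes.
With 60 integers one could put 2 in each residue class and have no class reach 3.
The 61st integer pushes some class to 3, so 30·2 + 1 = 61.

61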